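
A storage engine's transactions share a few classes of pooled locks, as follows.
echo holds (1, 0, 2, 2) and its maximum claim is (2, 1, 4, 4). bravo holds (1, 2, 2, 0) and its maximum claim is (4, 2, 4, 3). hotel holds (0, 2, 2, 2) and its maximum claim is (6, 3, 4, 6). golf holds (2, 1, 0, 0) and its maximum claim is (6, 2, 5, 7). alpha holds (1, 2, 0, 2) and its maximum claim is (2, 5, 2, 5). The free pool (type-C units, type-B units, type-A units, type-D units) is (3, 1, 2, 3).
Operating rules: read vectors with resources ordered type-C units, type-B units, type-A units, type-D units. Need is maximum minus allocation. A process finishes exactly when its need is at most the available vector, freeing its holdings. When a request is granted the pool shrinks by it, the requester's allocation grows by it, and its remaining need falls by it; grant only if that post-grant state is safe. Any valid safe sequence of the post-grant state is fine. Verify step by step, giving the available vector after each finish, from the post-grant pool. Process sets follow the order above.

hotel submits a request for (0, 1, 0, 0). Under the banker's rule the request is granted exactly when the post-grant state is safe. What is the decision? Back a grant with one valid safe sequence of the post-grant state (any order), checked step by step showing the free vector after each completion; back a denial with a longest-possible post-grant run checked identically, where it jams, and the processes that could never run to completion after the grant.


DENY — the pretend-granted state is unsafe.
Key observation: after bravo, echo the pool peaks at (5, 2, 6, 5), and each blocked process is short somewhere: hotel on type-C units; golf on type-D units; alpha on type-B units.
After a pretend grant, a maximal execution: bravo, echo — then nothing else fits. Verifying each step:
  pool = (3, 0, 2, 3)
  bravo needs (3, 0, 2, 3) <= (3, 0, 2, 3) -> finishes; pool += (1, 2, 2, 0) = (4, 2, 4, 3)
  echo needs (1, 1, 2, 2) <= (4, 2, 4, 3) -> finishes; pool += (1, 0, 2, 2) = (5, 2, 6, 5)
  blocked: hotel wants (6, 0, 2, 4), pool (5, 2, 6, 5) — not enough type-C units
  blocked: golf wants (4, 1, 5, 7), pool (5, 2, 6, 5) — not enough type-D units
  blocked: alpha wants (1, 3, 2, 3), pool (5, 2, 6, 5) — not enough type-B units
Processes that could never finish after the grant: hotel, golf and alpha.


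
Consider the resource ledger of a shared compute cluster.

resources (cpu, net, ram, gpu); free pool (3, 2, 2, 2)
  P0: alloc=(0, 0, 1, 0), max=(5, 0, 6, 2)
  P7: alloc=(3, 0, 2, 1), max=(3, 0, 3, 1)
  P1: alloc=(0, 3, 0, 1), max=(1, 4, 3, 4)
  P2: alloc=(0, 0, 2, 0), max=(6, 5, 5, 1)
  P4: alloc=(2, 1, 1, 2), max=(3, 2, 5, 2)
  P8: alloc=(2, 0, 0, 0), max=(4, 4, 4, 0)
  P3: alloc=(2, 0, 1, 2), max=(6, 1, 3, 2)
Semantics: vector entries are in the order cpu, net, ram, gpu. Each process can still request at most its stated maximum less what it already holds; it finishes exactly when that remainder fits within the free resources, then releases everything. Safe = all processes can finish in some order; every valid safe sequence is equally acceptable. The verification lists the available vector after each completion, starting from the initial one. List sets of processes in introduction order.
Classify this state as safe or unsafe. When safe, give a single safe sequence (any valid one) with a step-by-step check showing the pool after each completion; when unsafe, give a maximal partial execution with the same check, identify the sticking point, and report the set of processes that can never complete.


SAFE. One safe sequence: P7, P1, P4, P0, P8, P2, P3.
Key observation: at P1 the run first touches a limit — (1, 1, 3, 3) against (6, 2, 4, 3), exact on a resource it actually requests.
Verifying each step:
  pool = (3, 2, 2, 2)
  run P7 (needs (0, 0, 1, 0), free (3, 2, 2, 2)); after release of (3, 0, 2, 1) the pool is (6, 2, 4, 3)
  run P1 (needs (1, 1, 3, 3), free (6, 2, 4, 3)); after release of (0, 3, 0, 1) the pool is (6, 5, 4, 4)
  run P4 (needs (1, 1, 4, 0), free (6, 5, 4, 4)); after release of (2, 1, 1, 2) the pool is (8, 6, 5, 6)
  run P0 (needs (5, 0, 5, 2), free (8, 6, 5, 6)); after release of (0, 0, 1, 0) the pool is (8, 6, 6, 6)
  run P8 (needs (2, 4, 4, 0), free (8, 6, 6, 6)); after release of (2, 0, 0, 0) the pool is (10, 6, 6, 6)
  run P2 (needs (6, 5, 3, 1), free (10, 6, 6, 6)); after release of (0, 0, 2, 0) the pool is (10, 6, 8, 6)
  run P3 (needs (4, 1, 2, 0), free (10, 6, 8, 6)); after release of (2, 0, 1, 2) the pool is (12, 6, 9, 8)


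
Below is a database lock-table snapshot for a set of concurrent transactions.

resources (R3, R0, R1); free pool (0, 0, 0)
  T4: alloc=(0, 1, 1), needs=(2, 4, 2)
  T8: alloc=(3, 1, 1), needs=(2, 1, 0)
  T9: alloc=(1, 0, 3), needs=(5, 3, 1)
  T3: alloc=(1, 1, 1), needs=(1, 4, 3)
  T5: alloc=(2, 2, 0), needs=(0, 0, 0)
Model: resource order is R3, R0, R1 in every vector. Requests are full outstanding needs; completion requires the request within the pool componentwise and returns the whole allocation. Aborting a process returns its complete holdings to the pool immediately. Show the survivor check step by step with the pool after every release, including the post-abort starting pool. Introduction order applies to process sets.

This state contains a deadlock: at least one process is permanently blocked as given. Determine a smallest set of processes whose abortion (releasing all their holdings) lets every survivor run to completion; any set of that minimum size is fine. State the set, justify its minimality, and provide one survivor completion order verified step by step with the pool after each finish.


Abort T3.
Key observation: T4 had no path to completion before; after the abort of T3 ((1, 1, 1) returned), step 4 is where it fits.
Why nothing smaller works: aborting no one leaves the state deadlocked as given.
One survivor order: T5, T8, T9, T4. Walking it through (post-abort pool first):
  pool = (1, 1, 1)
  T5 needs (0, 0, 0) <= (1, 1, 1) -> finishes; pool += (2, 2, 0) = (3, 3, 1)
  T8 needs (2, 1, 0) <= (3, 3, 1) -> finishes; pool += (3, 1, 1) = (6, 4, 2)
  T9 needs (5, 3, 1) <= (6, 4, 2) -> finishes; pool += (1, 0, 3) = (7, 4, 5)
  T4 needs (2, 4, 2) <= (7, 4, 5) -> finishes; pool += (0, 1, 1) = (7, 5, 6)


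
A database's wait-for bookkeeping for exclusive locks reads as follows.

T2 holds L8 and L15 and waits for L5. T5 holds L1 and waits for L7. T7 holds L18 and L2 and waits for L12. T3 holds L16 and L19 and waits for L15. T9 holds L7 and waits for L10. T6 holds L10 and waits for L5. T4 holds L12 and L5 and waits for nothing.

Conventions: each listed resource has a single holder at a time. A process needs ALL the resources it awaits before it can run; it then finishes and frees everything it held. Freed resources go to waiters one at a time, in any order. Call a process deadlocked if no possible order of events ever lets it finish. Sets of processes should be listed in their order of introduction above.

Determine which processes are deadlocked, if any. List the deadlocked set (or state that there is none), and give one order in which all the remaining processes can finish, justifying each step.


The deadlocked set is empty.
Key observation: there is no circular wait here — follow any chain and it reaches a process that is free to run now.
The rest can finish in the order T4, T6, T2, T9, T3, T5, T7.
Walking it through:
  run T4 (it waits on nothing); releases L12 and L5
  T6 waits on L5 — all released -> runs and releases L10
  T2 waits on L5 — all released -> runs and releases L8 and L15
  T9 waits on L10 — all released -> runs and releases L7
  T3 waits on L15 — all released -> runs and releases L16 and L19
  T5 waits on L7 — all released -> runs and releases L1
  T7 waits on L12 — all released -> runs and releases L18 and L2


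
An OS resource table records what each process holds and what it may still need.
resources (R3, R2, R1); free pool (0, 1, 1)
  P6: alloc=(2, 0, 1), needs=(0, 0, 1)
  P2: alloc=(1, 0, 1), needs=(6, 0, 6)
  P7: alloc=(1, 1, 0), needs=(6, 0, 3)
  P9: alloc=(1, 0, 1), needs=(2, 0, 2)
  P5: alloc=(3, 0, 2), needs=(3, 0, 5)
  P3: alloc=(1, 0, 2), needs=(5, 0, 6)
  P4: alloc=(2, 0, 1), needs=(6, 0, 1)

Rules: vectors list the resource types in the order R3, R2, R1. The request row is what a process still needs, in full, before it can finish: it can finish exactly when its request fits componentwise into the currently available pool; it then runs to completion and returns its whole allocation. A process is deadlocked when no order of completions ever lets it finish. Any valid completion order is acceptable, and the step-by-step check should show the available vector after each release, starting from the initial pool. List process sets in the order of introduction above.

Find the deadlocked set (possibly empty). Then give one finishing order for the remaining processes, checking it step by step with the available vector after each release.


Deadlocked set: P2, P7, P5, P3 and P4.
Key observation: after P6, P9 the pool peaks at (3, 1, 3), and each blocked process is short somewhere: P2 on R3, R1; P7 on R3; P5 on R1; P3 on R3, R1; P4 on R3.
A valid finishing order for the others: P6, P9. Verifying each step:
  pool = (0, 1, 1)
  P6 needs (0, 0, 1) <= (0, 1, 1) -> finishes; pool += (2, 0, 1) = (2, 1, 2)
  P9 needs (2, 0, 2) <= (2, 1, 2) -> finishes; pool += (1, 0, 1) = (3, 1, 3)
None of the blocked processes ever fits:
  P2 still needs (6, 0, 6) but only (3, 1, 3) is free — short on R3 and R1
  P7 still needs (6, 0, 3) but only (3, 1, 3) is free — short on R3
  P5 still needs (3, 0, 5) but only (3, 1, 3) is free — short on R1
  P3 still needs (5, 0, 6) but only (3, 1, 3) is free — short on R3 and R1
  P4 still needs (6, 0, 1) but only (3, 1, 3) is free — short on R3


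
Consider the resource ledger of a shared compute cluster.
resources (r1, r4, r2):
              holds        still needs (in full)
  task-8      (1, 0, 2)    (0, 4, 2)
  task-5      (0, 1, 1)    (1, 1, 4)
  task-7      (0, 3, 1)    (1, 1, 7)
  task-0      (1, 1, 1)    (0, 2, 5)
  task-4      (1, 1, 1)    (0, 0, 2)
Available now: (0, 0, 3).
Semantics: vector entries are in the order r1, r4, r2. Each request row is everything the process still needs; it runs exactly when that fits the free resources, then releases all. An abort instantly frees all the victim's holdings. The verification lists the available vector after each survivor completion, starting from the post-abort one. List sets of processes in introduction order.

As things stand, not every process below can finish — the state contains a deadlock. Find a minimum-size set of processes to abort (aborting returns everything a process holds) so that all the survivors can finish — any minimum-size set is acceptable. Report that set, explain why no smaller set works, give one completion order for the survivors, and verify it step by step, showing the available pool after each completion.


The answer: abort task-7.
Key observation: the deadlocked task-8 becomes finishable only because task-7 released (0, 3, 1); it completes at step 2 below.
Minimality: the empty abort set fails — the state is deadlocked as it stands.
The survivors complete as task-4, task-8, task-0, task-5. Walking it through (starting from the post-abort pool):
  pool = (0, 3, 4)
  task-4 needs (0, 0, 2) <= (0, 3, 4) -> finishes; pool += (1, 1, 1) = (1, 4, 5)
  task-8 needs (0, 4, 2) <= (1, 4, 5) -> finishes; pool += (1, 0, 2) = (2, 4, 7)
  task-0 needs (0, 2, 5) <= (2, 4, 7) -> finishes; pool += (1, 1, 1) = (3, 5, 8)
  task-5 needs (1, 1, 4) <= (3, 5, 8) -> finishes; pool += (0, 1, 1) = (3, 6, 9)


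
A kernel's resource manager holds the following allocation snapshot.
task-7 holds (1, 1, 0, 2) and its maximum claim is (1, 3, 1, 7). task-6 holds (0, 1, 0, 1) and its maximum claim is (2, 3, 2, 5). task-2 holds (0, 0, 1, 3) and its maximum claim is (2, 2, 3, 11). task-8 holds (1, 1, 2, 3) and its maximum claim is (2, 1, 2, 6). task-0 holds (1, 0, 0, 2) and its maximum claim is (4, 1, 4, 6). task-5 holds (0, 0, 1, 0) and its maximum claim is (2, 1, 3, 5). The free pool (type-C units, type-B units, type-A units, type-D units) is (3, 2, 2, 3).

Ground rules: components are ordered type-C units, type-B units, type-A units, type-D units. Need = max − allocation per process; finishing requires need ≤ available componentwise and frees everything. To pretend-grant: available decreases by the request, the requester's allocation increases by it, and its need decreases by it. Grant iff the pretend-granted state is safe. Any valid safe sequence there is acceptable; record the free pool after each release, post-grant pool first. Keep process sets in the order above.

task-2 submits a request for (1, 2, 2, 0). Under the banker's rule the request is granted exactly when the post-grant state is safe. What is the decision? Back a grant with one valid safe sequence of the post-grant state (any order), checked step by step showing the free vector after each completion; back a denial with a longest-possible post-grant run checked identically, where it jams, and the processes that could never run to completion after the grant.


DENY: after the grant no complete ordering would exist.
Key observation: after task-8, task-5 the pool peaks at (3, 1, 3, 6), and each blocked process is short somewhere: task-7 on type-B units; task-6 on type-B units; task-2 on type-D units; task-0 on type-A units.
After a pretend grant, a maximal execution: task-8, task-5 — then nothing else fits. Walking it through:
  pool = (2, 0, 0, 3)
  run task-8 (needs (1, 0, 0, 3), free (2, 0, 0, 3)); after release of (1, 1, 2, 3) the pool is (3, 1, 2, 6)
  run task-5 (needs (2, 1, 2, 5), free (3, 1, 2, 6)); after release of (0, 0, 1, 0) the pool is (3, 1, 3, 6)
  task-7 still needs (0, 2, 1, 5) but only (3, 1, 3, 6) is free — short on type-B units
  task-6 still needs (2, 2, 2, 4) but only (3, 1, 3, 6) is free — short on type-B units
  task-2 still needs (1, 0, 0, 8) but only (3, 1, 3, 6) is free — short on type-D units
  task-0 still needs (3, 1, 4, 4) but only (3, 1, 3, 6) is free — short on type-A units
Post-grant, the permanently blocked set is task-7, task-6, task-2 and task-0.


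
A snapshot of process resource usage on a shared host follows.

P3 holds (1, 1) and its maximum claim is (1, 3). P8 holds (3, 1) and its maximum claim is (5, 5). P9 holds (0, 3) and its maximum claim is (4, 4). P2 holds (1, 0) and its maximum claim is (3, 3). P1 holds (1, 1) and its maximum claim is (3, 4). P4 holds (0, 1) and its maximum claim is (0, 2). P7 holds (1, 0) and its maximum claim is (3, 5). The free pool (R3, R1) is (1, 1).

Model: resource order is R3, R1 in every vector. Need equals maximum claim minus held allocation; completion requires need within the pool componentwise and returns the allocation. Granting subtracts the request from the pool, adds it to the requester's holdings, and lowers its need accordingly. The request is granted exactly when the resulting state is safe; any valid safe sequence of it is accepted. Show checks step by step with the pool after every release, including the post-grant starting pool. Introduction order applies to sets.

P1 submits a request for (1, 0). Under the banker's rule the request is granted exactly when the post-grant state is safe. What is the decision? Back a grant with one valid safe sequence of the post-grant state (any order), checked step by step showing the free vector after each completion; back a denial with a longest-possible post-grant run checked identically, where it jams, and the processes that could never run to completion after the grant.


GRANT. The post-grant state is safe; one safe sequence: P4, P3, P1, P2, P9, P8, P7.
Key observation: after the grant the pool drops to (0, 1), which still lets P4 finish first and unwind the rest.
Step-by-step check of the post-grant state:
  pool = (0, 1)
  P4: need (0, 1) fits (0, 1); releases (0, 1), pool now (0, 2)
  P3: need (0, 2) fits (0, 2); releases (1, 1), pool now (1, 3)
  P1: need (1, 3) fits (1, 3); releases (2, 1), pool now (3, 4)
  P2: need (2, 3) fits (3, 4); releases (1, 0), pool now (4, 4)
  P9: need (4, 1) fits (4, 4); releases (0, 3), pool now (4, 7)
  P8: need (2, 4) fits (4, 7); releases (3, 1), pool now (7, 8)
  P7: need (2, 5) fits (7, 8); releases (1, 0), pool now (8, 8)


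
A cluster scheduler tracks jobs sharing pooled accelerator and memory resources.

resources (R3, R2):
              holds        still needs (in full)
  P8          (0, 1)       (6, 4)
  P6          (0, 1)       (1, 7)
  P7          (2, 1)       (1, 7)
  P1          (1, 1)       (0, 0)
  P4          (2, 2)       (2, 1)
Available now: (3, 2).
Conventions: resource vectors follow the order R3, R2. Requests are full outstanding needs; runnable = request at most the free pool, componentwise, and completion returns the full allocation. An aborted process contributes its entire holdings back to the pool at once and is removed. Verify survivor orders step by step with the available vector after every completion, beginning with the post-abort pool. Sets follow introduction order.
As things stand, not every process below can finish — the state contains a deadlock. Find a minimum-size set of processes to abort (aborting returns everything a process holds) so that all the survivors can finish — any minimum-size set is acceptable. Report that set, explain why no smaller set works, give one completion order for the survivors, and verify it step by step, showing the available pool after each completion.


Abort P6.
Key observation: the returned (0, 1) from P6 is what brings P7 — unrunnable before, under any order — into play at step 4.
Why nothing smaller works: aborting no one leaves the state deadlocked as given.
The survivors complete as P1, P4, P8, P7. Step-by-step check (starting from the post-abort pool):
  pool = (3, 3)
  P1: need (0, 0) fits (3, 3); releases (1, 1), pool now (4, 4)
  P4: need (2, 1) fits (4, 4); releases (2, 2), pool now (6, 6)
  P8: need (6, 4) fits (6, 6); releases (0, 1), pool now (6, 7)
  P7: need (1, 7) fits (6, 7); releases (2, 1), pool now (8, 8)


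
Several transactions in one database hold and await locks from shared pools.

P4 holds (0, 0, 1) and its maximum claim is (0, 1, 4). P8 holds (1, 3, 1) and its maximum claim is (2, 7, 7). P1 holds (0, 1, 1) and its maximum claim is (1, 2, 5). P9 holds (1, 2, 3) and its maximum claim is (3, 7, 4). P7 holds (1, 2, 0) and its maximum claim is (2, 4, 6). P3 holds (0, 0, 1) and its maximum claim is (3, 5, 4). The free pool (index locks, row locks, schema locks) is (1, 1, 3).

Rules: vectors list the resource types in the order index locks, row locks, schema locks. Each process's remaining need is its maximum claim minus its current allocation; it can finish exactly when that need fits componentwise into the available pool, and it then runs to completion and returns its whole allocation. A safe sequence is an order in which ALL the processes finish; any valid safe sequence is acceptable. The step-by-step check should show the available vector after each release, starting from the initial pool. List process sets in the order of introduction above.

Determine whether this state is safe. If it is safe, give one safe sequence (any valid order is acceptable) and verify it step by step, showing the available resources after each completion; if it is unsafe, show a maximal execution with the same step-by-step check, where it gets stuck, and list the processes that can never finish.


The state is UNSAFE.
Key observation: after P4, P1 the pool peaks at (1, 2, 5), and each blocked process is short somewhere: P8 on row locks, schema locks; P9 on index locks, row locks; P7 on schema locks; P3 on index locks, row locks.
Going as far as possible: P4, P1; after that, nothing fits. Check, step by step:
  pool = (1, 1, 3)
  P4: need (0, 1, 3) fits (1, 1, 3); releases (0, 0, 1), pool now (1, 1, 4)
  P1: need (1, 1, 4) fits (1, 1, 4); releases (0, 1, 1), pool now (1, 2, 5)
  blocked: P8 wants (1, 4, 6), pool (1, 2, 5) — not enough row locks and schema locks
  blocked: P9 wants (2, 5, 1), pool (1, 2, 5) — not enough index locks and row locks
  blocked: P7 wants (1, 2, 6), pool (1, 2, 5) — not enough schema locks
  blocked: P3 wants (3, 5, 3), pool (1, 2, 5) — not enough index locks and row locks
Processes that can never finish: P8, P9, P7 and P3.


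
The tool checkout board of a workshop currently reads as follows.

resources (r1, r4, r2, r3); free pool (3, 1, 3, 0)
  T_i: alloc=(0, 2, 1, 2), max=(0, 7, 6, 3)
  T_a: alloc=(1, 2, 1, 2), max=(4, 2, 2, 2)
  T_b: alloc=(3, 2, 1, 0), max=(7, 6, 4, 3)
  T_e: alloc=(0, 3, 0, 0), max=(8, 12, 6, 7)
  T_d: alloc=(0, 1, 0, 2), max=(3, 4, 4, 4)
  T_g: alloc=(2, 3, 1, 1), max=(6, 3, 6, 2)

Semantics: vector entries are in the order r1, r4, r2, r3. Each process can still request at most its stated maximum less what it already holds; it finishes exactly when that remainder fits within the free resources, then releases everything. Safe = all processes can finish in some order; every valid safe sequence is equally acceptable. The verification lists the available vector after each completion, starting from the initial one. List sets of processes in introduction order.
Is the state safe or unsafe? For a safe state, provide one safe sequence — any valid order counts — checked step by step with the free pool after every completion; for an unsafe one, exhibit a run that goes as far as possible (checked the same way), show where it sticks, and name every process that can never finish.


SAFE. One safe sequence: T_a, T_d, T_b, T_i, T_g, T_e.
Key observation: the order's first zero-slack moment is T_a ((3, 0, 1, 0) needed, (3, 1, 3, 0) free — a requested resource with nothing to spare).
Walking it through:
  pool = (3, 1, 3, 0)
  T_a needs (3, 0, 1, 0) <= (3, 1, 3, 0) -> finishes; pool += (1, 2, 1, 2) = (4, 3, 4, 2)
  T_d needs (3, 3, 4, 2) <= (4, 3, 4, 2) -> finishes; pool += (0, 1, 0, 2) = (4, 4, 4, 4)
  T_b needs (4, 4, 3, 3) <= (4, 4, 4, 4) -> finishes; pool += (3, 2, 1, 0) = (7, 6, 5, 4)
  T_i needs (0, 5, 5, 1) <= (7, 6, 5, 4) -> finishes; pool += (0, 2, 1, 2) = (7, 8, 6, 6)
  T_g needs (4, 0, 5, 1) <= (7, 8, 6, 6) -> finishes; pool += (2, 3, 1, 1) = (9, 11, 7, 7)
  T_e needs (8, 9, 6, 7) <= (9, 11, 7, 7) -> finishes; pool += (0, 3, 0, 0) = (9, 14, 7, 7)


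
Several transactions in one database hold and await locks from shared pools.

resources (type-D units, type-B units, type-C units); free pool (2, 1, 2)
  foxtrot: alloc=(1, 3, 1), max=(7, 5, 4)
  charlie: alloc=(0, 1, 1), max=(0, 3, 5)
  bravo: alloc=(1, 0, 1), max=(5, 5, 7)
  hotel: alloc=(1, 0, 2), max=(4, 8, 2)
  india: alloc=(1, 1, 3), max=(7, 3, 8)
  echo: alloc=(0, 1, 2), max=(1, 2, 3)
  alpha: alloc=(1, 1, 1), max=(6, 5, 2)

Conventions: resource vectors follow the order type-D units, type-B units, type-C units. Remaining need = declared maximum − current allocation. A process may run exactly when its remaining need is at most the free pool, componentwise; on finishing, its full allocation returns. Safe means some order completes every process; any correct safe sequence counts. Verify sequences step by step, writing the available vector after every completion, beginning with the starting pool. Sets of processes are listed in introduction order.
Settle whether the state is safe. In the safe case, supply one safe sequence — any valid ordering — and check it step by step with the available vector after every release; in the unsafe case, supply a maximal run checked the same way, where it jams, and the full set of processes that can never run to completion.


UNSAFE — no complete ordering exists.
Key observation: even finishing echo, charlie leaves just (2, 3, 5) free — too little type-D units for any of the remaining processes.
The run echo, charlie cannot be extended any further. Walking it through:
  pool = (2, 1, 2)
  run echo (needs (1, 1, 1), free (2, 1, 2)); after release of (0, 1, 2) the pool is (2, 2, 4)
  run charlie (needs (0, 2, 4), free (2, 2, 4)); after release of (0, 1, 1) the pool is (2, 3, 5)
  foxtrot cannot run: need (6, 2, 3) vs free (2, 3, 5) (insufficient type-D units)
  bravo cannot run: need (4, 5, 6) vs free (2, 3, 5) (insufficient type-D units, type-B units and type-C units)
  hotel cannot run: need (3, 8, 0) vs free (2, 3, 5) (insufficient type-D units and type-B units)
  india cannot run: need (6, 2, 5) vs free (2, 3, 5) (insufficient type-D units)
  alpha cannot run: need (5, 4, 1) vs free (2, 3, 5) (insufficient type-D units and type-B units)
Permanently blocked: foxtrot, bravo, hotel, india and alpha.


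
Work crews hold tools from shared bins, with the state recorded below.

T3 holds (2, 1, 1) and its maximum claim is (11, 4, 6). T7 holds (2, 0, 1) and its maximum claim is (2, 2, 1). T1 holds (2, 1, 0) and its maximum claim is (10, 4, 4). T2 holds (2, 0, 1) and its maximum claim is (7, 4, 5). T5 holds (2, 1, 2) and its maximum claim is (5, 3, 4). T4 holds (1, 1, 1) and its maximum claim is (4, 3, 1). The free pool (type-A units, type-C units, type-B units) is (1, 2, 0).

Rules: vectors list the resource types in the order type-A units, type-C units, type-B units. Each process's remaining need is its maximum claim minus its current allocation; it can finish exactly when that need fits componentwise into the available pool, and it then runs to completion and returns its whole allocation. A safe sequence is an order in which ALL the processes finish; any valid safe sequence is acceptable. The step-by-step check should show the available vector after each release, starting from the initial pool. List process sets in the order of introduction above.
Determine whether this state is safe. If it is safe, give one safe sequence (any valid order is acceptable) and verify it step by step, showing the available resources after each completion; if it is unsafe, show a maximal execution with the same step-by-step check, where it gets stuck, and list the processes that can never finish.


The state is SAFE; one workable sequence: T7, T4, T5, T2, T1, T3.
Key observation: reading the order forward, T7 is the first process whose need (0, 2, 0) meets the free pool (1, 2, 0) exactly on a resource it requests.
Verifying each step:
  pool = (1, 2, 0)
  T7 needs (0, 2, 0) <= (1, 2, 0) -> finishes; pool += (2, 0, 1) = (3, 2, 1)
  T4 needs (3, 2, 0) <= (3, 2, 1) -> finishes; pool += (1, 1, 1) = (4, 3, 2)
  T5 needs (3, 2, 2) <= (4, 3, 2) -> finishes; pool += (2, 1, 2) = (6, 4, 4)
  T2 needs (5, 4, 4) <= (6, 4, 4) -> finishes; pool += (2, 0, 1) = (8, 4, 5)
  T1 needs (8, 3, 4) <= (8, 4, 5) -> finishes; pool += (2, 1, 0) = (10, 5, 5)
  T3 needs (9, 3, 5) <= (10, 5, 5) -> finishes; pool += (2, 1, 1) = (12, 6, 6)


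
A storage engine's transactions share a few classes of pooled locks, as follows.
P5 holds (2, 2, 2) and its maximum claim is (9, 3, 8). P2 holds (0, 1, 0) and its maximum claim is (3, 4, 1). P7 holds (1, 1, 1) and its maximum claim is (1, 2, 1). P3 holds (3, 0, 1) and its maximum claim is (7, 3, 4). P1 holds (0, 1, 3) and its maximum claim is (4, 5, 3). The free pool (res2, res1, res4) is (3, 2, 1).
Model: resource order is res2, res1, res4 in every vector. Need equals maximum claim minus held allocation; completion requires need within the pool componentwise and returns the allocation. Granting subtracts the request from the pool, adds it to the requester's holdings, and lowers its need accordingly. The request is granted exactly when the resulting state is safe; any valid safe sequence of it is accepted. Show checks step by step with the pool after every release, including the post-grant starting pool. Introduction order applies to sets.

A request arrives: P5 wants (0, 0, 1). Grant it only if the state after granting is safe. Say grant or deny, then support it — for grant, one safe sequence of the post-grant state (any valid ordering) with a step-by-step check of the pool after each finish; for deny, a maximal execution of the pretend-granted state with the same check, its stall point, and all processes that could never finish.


GRANT: granting preserves safety; a valid post-grant sequence is P7, P2, P1, P3, P5.
Key observation: the grant leaves (3, 2, 0) free — enough for P7, whose release restarts the cascade.
Check on the post-grant state, step by step:
  pool = (3, 2, 0)
  P7: need (0, 1, 0) fits (3, 2, 0); releases (1, 1, 1), pool now (4, 3, 1)
  P2: need (3, 3, 1) fits (4, 3, 1); releases (0, 1, 0), pool now (4, 4, 1)
  P1: need (4, 4, 0) fits (4, 4, 1); releases (0, 1, 3), pool now (4, 5, 4)
  P3: need (4, 3, 3) fits (4, 5, 4); releases (3, 0, 1), pool now (7, 5, 5)
  P5: need (7, 1, 5) fits (7, 5, 5); releases (2, 2, 3), pool now (9, 7, 8)


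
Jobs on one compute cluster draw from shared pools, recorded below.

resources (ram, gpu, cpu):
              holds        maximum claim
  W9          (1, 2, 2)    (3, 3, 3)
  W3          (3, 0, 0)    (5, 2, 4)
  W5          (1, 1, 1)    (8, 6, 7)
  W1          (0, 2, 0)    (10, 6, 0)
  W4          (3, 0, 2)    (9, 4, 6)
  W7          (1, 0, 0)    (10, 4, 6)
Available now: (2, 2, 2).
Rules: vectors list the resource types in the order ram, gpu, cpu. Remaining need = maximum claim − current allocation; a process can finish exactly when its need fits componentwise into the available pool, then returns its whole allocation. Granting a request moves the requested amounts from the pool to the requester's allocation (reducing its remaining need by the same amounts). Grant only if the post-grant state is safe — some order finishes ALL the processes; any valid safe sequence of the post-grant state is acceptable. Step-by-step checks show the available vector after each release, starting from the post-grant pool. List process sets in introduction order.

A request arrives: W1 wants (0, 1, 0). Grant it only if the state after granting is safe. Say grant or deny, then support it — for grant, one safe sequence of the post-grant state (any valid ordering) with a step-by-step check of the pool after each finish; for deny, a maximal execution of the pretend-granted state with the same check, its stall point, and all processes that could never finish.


DENY: after the grant no complete ordering would exist.
Key observation: after W9, W3 the pool peaks at (6, 3, 4), and each blocked process is short somewhere: W5 on ram, gpu, cpu; W1 on ram; W4 on gpu; W7 on ram, gpu, cpu.
After a pretend grant, a maximal execution: W9, W3 — then nothing else fits. Check, step by step:
  pool = (2, 1, 2)
  W9: need (2, 1, 1) fits (2, 1, 2); releases (1, 2, 2), pool now (3, 3, 4)
  W3: need (2, 2, 4) fits (3, 3, 4); releases (3, 0, 0), pool now (6, 3, 4)
  W5 still needs (7, 5, 6) but only (6, 3, 4) is free — short on ram, gpu and cpu
  W1 still needs (10, 3, 0) but only (6, 3, 4) is free — short on ram
  W4 still needs (6, 4, 4) but only (6, 3, 4) is free — short on gpu
  W7 still needs (9, 4, 6) but only (6, 3, 4) is free — short on ram, gpu and cpu
Post-grant, the permanently blocked set is W5, W1, W4 and W7.


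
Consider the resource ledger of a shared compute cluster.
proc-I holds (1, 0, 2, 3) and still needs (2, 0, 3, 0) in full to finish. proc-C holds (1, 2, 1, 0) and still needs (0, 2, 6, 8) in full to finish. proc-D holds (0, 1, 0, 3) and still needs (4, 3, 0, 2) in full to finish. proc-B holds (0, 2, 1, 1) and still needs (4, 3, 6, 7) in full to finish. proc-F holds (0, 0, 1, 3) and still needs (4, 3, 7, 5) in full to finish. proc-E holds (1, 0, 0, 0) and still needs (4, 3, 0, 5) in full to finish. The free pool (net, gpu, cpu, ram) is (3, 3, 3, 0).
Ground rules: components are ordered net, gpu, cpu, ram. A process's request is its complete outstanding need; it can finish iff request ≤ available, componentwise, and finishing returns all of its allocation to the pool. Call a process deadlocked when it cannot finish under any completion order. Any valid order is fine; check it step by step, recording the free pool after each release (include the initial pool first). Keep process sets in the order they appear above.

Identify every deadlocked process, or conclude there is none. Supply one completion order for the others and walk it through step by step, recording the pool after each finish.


The deadlocked set is proc-C, proc-B and proc-F.
Key observation: cpu is the bottleneck — with proc-I, proc-D, proc-E done the pool holds (5, 4, 5, 6), short of every remaining need.
A valid finishing order for the others: proc-I, proc-D, proc-E. Step-by-step check:
  pool = (3, 3, 3, 0)
  run proc-I (needs (2, 0, 3, 0), free (3, 3, 3, 0)); after release of (1, 0, 2, 3) the pool is (4, 3, 5, 3)
  run proc-D (needs (4, 3, 0, 2), free (4, 3, 5, 3)); after release of (0, 1, 0, 3) the pool is (4, 4, 5, 6)
  run proc-E (needs (4, 3, 0, 5), free (4, 4, 5, 6)); after release of (1, 0, 0, 0) the pool is (5, 4, 5, 6)
None of the blocked processes ever fits:
  proc-C still needs (0, 2, 6, 8) but only (5, 4, 5, 6) is free — short on cpu and ram
  proc-B still needs (4, 3, 6, 7) but only (5, 4, 5, 6) is free — short on cpu and ram
  proc-F still needs (4, 3, 7, 5) but only (5, 4, 5, 6) is free — short on cpu


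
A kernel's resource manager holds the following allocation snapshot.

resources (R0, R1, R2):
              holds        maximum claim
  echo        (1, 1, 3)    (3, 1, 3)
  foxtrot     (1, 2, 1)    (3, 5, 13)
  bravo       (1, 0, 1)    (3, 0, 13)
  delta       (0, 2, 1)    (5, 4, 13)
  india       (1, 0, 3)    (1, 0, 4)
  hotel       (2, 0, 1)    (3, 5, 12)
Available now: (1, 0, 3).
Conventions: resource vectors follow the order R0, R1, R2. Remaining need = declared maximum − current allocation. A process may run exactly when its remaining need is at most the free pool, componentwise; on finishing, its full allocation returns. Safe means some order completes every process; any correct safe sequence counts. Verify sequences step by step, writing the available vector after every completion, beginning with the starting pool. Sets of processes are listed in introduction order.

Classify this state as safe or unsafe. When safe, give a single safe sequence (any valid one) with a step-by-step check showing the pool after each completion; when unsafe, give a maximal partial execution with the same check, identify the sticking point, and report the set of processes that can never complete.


UNSAFE — no complete ordering exists.
Key observation: no order helps: past india, echo, the free pool tops out at (3, 1, 9), below what each blocked process needs in R2.
A maximal execution: india, echo — then nothing else fits. Step-by-step check:
  pool = (1, 0, 3)
  india: need (0, 0, 1) fits (1, 0, 3); releases (1, 0, 3), pool now (2, 0, 6)
  echo: need (2, 0, 0) fits (2, 0, 6); releases (1, 1, 3), pool now (3, 1, 9)
  blocked: foxtrot wants (2, 3, 12), pool (3, 1, 9) — not enough R1 and R2
  blocked: bravo wants (2, 0, 12), pool (3, 1, 9) — not enough R2
  blocked: delta wants (5, 2, 12), pool (3, 1, 9) — not enough R0, R1 and R2
  blocked: hotel wants (1, 5, 11), pool (3, 1, 9) — not enough R1 and R2
Never able to finish: foxtrot, bravo, delta and hotel.


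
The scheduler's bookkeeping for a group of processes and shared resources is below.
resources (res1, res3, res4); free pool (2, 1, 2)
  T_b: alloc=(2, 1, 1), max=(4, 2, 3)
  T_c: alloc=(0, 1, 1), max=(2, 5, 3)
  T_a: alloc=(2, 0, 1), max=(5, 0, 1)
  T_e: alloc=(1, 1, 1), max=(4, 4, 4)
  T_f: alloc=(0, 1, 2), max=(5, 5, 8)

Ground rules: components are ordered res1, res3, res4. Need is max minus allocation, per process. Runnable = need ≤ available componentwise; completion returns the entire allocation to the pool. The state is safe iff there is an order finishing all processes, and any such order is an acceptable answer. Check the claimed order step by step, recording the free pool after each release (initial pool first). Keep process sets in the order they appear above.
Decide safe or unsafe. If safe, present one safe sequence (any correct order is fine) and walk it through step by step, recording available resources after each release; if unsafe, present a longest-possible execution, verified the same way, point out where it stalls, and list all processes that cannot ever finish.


The state is UNSAFE.
Key observation: after T_b, T_a complete, (6, 2, 4) is the best the pool ever gets, yet each leftover process wants more res3.
The run T_b, T_a cannot be extended any further. Check, step by step:
  pool = (2, 1, 2)
  T_b needs (2, 1, 2) <= (2, 1, 2) -> finishes; pool += (2, 1, 1) = (4, 2, 3)
  T_a needs (3, 0, 0) <= (4, 2, 3) -> finishes; pool += (2, 0, 1) = (6, 2, 4)
  T_c cannot run: need (2, 4, 2) vs free (6, 2, 4) (insufficient res3)
  T_e cannot run: need (3, 3, 3) vs free (6, 2, 4) (insufficient res3)
  T_f cannot run: need (5, 4, 6) vs free (6, 2, 4) (insufficient res3 and res4)
Processes that can never finish: T_c, T_e and T_f.


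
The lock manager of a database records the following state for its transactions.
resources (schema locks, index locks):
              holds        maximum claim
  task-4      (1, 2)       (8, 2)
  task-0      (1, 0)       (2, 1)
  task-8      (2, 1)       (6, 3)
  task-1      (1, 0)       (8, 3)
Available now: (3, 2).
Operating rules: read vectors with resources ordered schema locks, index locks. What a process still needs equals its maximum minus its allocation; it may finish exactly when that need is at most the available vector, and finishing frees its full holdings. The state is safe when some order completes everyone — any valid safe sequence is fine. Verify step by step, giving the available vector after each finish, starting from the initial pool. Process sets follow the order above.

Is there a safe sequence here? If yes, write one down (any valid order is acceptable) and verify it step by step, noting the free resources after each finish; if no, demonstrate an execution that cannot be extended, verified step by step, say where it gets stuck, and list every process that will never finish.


The state is UNSAFE.
Key observation: even finishing task-0, task-8 leaves just (6, 3) free — too little schema locks for any of the remaining processes.
A maximal execution: task-0, task-8 — then nothing else fits. Step-by-step check:
  pool = (3, 2)
  run task-0 (needs (1, 1), free (3, 2)); after release of (1, 0) the pool is (4, 2)
  run task-8 (needs (4, 2), free (4, 2)); after release of (2, 1) the pool is (6, 3)
  task-4 still needs (7, 0) but only (6, 3) is free — short on schema locks
  task-1 still needs (7, 3) but only (6, 3) is free — short on schema locks
Permanently blocked: task-4 and task-1.


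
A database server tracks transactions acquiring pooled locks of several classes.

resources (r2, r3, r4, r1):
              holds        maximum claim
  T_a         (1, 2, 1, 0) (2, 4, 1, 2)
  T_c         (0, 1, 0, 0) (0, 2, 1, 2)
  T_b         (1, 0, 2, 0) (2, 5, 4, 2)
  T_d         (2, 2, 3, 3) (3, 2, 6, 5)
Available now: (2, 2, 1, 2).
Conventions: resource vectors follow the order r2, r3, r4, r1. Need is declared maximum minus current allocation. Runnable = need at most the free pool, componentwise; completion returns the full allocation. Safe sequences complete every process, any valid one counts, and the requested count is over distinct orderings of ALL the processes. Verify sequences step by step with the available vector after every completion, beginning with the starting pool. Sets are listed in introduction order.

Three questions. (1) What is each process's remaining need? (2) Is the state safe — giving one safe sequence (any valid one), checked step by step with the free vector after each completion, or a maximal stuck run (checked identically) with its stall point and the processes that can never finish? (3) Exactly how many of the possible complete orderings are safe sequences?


(1) Remaining need (order r2, r3, r4, r1):
  T_a: (1, 2, 0, 2)
  T_c: (0, 1, 1, 2)
  T_b: (1, 5, 2, 2)
  T_d: (1, 0, 3, 2)
(2) The state is SAFE; one workable sequence: T_c, T_a, T_b, T_d.
Key observation: T_c is the earliest step where a requested resource binds exactly: need (0, 1, 1, 2), pool (2, 2, 1, 2) at its turn.
Walking it through:
  pool = (2, 2, 1, 2)
  T_c: need (0, 1, 1, 2) fits (2, 2, 1, 2); releases (0, 1, 0, 0), pool now (2, 3, 1, 2)
  T_a: need (1, 2, 0, 2) fits (2, 3, 1, 2); releases (1, 2, 1, 0), pool now (3, 5, 2, 2)
  T_b: need (1, 5, 2, 2) fits (3, 5, 2, 2); releases (1, 0, 2, 0), pool now (4, 5, 4, 2)
  T_d: need (1, 0, 3, 2) fits (4, 5, 4, 2); releases (2, 2, 3, 3), pool now (6, 7, 7, 5)
(3) Precisely 2 of the possible complete orderings are safe sequences.
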